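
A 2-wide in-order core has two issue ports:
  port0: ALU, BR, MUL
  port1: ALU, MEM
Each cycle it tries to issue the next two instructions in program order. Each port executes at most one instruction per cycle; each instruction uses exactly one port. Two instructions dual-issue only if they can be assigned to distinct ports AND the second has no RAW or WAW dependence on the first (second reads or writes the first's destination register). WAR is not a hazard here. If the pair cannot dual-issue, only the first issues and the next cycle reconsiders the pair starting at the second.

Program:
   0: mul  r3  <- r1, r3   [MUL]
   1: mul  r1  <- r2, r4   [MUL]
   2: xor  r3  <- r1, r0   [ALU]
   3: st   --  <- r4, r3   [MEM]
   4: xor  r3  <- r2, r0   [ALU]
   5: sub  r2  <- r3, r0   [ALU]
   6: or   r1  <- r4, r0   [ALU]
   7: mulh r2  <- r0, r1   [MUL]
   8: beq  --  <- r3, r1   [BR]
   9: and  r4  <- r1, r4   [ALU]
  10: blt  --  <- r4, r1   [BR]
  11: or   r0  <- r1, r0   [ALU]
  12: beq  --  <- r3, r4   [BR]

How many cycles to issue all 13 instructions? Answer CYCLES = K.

CYCLES = 9

0. mul.MUL @i0  | no-port MUL/MUL
1. mul.MUL @i1  | RAW r1
2. xor.ALU @i2  | RAW r3
3. st.MEM+xor.ALU @i3+i4  | pair
4. sub.ALU+or.ALU @i5+i6  | pair
5. mulh.MUL @i7  | no-port MUL/BR
6. beq.BR+and.ALU @i8+i9  | pair
7. blt.BR+or.ALU @i10+i11  | pair
8. beq.BR @i12  | tail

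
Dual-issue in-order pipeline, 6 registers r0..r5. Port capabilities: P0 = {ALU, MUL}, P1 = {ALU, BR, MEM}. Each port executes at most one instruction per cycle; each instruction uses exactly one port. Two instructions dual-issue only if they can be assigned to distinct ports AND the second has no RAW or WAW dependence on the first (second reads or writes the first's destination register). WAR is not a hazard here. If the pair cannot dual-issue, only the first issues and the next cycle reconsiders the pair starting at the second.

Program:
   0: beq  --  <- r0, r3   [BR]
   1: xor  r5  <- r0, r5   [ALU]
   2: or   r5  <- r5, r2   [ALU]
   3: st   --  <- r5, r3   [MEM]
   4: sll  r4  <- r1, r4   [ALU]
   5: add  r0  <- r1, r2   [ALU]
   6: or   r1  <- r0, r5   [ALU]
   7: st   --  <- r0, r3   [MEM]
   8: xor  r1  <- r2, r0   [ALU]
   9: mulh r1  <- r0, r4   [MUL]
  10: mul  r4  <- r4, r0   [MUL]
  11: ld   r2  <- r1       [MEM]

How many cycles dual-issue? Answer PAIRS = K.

t=0 i0&i1:beq/xor ; 2-wide
t=1 i2:or ; RAW r5
t=2 i3&i4:st/sll ; 2-wide
t=3 i5:add ; RAW r0
t=4 i6&i7:or/st ; 2-wide
t=5 i8:xor ; WAW r1
t=6 i9:mulh ; no-port MUL/MUL
t=7 i10&i11:mul/ld ; 2-wide

PAIRS = 4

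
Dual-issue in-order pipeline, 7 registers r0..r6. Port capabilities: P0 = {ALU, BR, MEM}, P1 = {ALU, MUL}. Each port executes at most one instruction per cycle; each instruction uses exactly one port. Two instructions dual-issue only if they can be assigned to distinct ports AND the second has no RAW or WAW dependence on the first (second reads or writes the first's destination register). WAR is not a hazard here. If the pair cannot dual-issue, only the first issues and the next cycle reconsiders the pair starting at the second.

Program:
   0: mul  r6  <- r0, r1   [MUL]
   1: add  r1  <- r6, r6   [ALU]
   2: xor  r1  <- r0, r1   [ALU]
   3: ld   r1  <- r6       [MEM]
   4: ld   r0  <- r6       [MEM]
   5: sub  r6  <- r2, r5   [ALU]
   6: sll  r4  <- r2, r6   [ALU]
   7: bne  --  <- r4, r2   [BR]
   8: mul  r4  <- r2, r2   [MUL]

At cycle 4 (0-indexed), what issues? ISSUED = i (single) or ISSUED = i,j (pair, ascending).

  cy0 -> i0 (mul.MUL) RAW r6
  cy1 -> i1 (add.ALU) RAW+WAW r1
  cy2 -> i2 (xor.ALU) WAW r1
  cy3 -> i3 (ld.MEM) no-port MEM/MEM
  cy4 -> i4,i5 (ld.MEM+sub.ALU) dual
  cy5 -> i6 (sll.ALU) RAW r4
  cy6 -> i7,i8 (bne.BR+mul.MUL) dual

ISSUED = 4,5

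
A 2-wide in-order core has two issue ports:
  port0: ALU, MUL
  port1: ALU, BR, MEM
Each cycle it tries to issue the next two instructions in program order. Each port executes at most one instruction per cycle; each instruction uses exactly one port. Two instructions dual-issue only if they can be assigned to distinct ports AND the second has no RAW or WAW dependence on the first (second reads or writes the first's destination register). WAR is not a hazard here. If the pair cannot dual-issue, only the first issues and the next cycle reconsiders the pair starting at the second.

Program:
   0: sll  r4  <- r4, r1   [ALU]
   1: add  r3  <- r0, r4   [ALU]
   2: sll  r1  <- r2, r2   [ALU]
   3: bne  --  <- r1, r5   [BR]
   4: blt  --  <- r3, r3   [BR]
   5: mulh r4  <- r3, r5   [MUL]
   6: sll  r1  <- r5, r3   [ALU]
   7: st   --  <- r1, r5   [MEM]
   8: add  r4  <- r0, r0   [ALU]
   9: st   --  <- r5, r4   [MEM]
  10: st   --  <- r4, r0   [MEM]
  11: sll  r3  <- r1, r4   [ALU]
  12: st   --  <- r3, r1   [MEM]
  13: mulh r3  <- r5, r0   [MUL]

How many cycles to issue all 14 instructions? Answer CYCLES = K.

[0] i0  sll.ALU  -- RAW r4
[1] i1+i2  add.ALU;sll.ALU  -- dual
[2] i3  bne.BR  -- no-port BR/BR
[3] i4+i5  blt.BR;mulh.MUL  -- dual
[4] i6  sll.ALU  -- RAW r1
[5] i7+i8  st.MEM;add.ALU  -- dual
[6] i9  st.MEM  -- no-port MEM/MEM
[7] i10+i11  st.MEM;sll.ALU  -- dual
[8] i12+i13  st.MEM;mulh.MUL  -- dual

CYCLES = 9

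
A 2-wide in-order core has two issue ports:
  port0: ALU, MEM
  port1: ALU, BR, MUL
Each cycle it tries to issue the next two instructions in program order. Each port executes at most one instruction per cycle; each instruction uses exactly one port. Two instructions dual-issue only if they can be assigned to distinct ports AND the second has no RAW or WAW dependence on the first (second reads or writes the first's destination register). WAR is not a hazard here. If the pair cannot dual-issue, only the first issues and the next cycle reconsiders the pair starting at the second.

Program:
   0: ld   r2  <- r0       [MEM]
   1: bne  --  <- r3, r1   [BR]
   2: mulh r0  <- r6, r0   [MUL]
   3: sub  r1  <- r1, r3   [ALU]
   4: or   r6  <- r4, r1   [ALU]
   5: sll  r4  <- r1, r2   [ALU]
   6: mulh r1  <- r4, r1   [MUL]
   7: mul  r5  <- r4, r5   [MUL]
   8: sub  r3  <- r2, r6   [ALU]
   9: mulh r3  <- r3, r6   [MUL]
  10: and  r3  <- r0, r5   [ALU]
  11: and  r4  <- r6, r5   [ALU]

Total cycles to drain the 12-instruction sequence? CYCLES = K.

CYCLES = 7

#0 head=0: ld.MEM bne.BR i0,i1 2-wide
#1 head=2: mulh.MUL sub.ALU i2,i3 2-wide
#2 head=4: or.ALU sll.ALU i4,i5 2-wide
#3 head=6: mulh.MUL i6 no-port MUL/MUL
#4 head=7: mul.MUL sub.ALU i7,i8 2-wide
#5 head=9: mulh.MUL i9 WAW r3
#6 head=10: and.ALU and.ALU i10,i11 2-wide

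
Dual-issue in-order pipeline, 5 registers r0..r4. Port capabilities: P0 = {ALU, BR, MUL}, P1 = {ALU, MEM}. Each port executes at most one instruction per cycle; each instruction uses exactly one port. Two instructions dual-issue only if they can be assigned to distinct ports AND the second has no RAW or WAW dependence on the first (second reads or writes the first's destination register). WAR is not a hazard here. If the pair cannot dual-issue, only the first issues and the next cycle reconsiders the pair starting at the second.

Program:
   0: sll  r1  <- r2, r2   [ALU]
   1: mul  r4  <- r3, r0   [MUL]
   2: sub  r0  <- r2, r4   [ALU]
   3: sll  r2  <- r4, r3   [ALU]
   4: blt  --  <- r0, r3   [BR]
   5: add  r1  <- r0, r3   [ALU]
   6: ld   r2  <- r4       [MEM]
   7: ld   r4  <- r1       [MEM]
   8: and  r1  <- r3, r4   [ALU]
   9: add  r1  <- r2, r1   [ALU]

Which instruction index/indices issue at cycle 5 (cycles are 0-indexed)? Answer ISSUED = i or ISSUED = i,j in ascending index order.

c0: i0,i1 sll;mul  2-wide
c1: i2,i3 sub;sll  2-wide
c2: i4,i5 blt;add  2-wide
c3: i6 ld  no-port MEM/MEM
c4: i7 ld  RAW r4
c5: i8 and  RAW+WAW r1
c6: i9 add  tail

ISSUED = 8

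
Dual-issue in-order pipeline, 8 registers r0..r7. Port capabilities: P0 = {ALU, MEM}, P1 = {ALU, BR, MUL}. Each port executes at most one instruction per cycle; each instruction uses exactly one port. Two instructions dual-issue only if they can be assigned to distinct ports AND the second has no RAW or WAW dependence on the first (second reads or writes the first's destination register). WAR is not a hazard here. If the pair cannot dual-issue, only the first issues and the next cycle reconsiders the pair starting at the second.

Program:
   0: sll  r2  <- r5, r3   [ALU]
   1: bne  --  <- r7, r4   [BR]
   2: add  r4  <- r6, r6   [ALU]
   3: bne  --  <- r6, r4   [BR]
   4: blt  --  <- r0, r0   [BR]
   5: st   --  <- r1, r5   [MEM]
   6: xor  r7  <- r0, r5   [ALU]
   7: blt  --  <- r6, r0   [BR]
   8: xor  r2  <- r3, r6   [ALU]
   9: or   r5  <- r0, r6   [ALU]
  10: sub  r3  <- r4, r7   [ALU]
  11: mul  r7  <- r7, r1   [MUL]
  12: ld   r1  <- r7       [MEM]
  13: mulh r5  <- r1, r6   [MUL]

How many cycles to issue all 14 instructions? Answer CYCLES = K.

CYCLES = 9

  cy0 -> i0/i1 (sll;bne) dual
  cy1 -> i2 (add) RAW r4
  cy2 -> i3 (bne) no-port BR/BR
  cy3 -> i4/i5 (blt;st) dual
  cy4 -> i6/i7 (xor;blt) dual
  cy5 -> i8/i9 (xor;or) dual
  cy6 -> i10/i11 (sub;mul) dual
  cy7 -> i12 (ld) RAW r1
  cy8 -> i13 (mulh) tail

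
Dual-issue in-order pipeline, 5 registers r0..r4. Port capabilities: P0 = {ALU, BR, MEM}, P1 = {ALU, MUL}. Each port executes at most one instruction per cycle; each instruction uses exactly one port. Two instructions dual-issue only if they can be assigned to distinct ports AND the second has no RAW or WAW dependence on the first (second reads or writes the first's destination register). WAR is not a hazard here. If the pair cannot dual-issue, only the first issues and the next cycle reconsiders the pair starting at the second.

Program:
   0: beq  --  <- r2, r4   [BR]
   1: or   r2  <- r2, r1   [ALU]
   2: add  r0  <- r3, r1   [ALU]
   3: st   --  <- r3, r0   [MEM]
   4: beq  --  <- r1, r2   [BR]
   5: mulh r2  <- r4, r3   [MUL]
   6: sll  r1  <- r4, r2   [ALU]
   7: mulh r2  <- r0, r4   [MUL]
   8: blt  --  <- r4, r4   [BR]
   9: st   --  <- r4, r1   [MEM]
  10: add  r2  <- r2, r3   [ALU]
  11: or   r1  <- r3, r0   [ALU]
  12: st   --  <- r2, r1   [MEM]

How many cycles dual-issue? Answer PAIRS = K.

[0] i0+i1  beq;or  -- dual
[1] i2  add  -- RAW r0
[2] i3  st  -- no-port MEM/BR
[3] i4+i5  beq;mulh  -- dual
[4] i6+i7  sll;mulh  -- dual
[5] i8  blt  -- no-port BR/MEM
[6] i9+i10  st;add  -- dual
[7] i11  or  -- RAW r1
[8] i12  st  -- tail

PAIRS = 4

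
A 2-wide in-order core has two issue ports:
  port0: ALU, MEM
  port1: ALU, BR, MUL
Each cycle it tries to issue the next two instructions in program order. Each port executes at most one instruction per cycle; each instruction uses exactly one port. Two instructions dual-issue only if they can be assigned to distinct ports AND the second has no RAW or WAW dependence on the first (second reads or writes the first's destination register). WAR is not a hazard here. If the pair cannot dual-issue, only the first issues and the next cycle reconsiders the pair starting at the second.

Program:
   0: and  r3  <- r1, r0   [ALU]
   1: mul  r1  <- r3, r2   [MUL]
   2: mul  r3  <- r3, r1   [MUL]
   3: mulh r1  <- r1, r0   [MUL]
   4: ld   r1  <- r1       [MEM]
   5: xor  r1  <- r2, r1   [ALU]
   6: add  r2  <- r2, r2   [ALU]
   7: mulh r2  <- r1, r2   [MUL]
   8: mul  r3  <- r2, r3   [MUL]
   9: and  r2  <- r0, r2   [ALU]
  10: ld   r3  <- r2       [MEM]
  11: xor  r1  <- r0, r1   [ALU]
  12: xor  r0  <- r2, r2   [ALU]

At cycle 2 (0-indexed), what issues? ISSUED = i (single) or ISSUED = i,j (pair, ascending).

ISSUED = 2

[0] i0  and  -- RAW r3
[1] i1  mul  -- no-port MUL/MUL
[2] i2  mul  -- no-port MUL/MUL
[3] i3  mulh  -- RAW+WAW r1
[4] i4  ld  -- RAW+WAW r1
[5] i5&i6  xor add  -- pair
[6] i7  mulh  -- no-port MUL/MUL
[7] i8&i9  mul and  -- pair
[8] i10&i11  ld xor  -- pair
[9] i12  xor  -- tail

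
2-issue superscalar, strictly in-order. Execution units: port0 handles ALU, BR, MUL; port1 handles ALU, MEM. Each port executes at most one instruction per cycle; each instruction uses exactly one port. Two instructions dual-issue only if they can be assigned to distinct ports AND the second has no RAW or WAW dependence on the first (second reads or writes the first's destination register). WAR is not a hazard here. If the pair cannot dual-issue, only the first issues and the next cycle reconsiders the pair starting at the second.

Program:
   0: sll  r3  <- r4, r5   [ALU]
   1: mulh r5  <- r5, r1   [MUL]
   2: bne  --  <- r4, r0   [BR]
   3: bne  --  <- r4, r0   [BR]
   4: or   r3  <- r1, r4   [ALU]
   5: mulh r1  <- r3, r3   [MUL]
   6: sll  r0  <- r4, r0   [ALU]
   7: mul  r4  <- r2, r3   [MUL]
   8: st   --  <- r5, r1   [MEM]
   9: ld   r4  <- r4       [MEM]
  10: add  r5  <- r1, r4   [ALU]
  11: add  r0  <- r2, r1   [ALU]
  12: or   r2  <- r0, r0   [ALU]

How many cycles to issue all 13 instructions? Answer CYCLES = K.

CYCLES = 8

#0 head=0: sll+mulh i0+i1 pair
#1 head=2: bne i2 no-port BR/BR
#2 head=3: bne+or i3+i4 pair
#3 head=5: mulh+sll i5+i6 pair
#4 head=7: mul+st i7+i8 pair
#5 head=9: ld i9 RAW r4
#6 head=10: add+add i10+i11 pair
#7 head=12: or i12 tail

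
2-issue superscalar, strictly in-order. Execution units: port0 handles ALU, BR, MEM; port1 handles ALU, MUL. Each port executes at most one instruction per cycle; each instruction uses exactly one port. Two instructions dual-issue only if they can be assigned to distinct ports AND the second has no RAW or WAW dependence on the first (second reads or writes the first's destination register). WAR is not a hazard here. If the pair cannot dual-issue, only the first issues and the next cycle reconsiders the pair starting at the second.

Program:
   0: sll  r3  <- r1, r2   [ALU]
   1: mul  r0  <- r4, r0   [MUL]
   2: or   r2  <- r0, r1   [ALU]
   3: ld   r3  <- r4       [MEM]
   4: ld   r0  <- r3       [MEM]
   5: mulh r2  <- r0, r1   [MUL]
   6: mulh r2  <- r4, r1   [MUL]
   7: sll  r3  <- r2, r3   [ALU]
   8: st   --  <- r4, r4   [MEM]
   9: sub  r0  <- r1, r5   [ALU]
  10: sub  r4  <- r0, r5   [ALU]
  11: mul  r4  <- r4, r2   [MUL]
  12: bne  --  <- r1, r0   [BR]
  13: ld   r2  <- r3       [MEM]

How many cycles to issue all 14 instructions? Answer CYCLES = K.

0. sll.ALU+mul.MUL @i0+i1  | 2-wide
1. or.ALU+ld.MEM @i2+i3  | 2-wide
2. ld.MEM @i4  | RAW r0
3. mulh.MUL @i5  | no-port MUL/MUL
4. mulh.MUL @i6  | RAW r2
5. sll.ALU+st.MEM @i7+i8  | 2-wide
6. sub.ALU @i9  | RAW r0
7. sub.ALU @i10  | RAW+WAW r4
8. mul.MUL+bne.BR @i11+i12  | 2-wide
9. ld.MEM @i13  | tail

CYCLES = 10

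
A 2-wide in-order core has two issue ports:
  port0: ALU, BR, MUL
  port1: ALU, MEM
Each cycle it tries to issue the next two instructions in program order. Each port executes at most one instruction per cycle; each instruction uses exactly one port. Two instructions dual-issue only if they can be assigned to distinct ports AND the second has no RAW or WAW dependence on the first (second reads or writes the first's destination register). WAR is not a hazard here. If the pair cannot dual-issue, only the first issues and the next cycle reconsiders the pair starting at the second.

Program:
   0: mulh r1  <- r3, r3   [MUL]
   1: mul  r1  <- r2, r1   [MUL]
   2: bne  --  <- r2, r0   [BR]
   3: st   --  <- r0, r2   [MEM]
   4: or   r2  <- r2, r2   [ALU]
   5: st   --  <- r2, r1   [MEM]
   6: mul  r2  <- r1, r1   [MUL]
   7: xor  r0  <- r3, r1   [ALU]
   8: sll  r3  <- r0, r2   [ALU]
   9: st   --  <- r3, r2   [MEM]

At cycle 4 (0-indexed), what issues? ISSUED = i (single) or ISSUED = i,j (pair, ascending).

c0: i0 mulh  no-port MUL/MUL
c1: i1 mul  no-port MUL/BR
c2: i2+i3 bne;st  dual
c3: i4 or  RAW r2
c4: i5+i6 st;mul  dual
c5: i7 xor  RAW r0
c6: i8 sll  RAW r3
c7: i9 st  tail

ISSUED = 5,6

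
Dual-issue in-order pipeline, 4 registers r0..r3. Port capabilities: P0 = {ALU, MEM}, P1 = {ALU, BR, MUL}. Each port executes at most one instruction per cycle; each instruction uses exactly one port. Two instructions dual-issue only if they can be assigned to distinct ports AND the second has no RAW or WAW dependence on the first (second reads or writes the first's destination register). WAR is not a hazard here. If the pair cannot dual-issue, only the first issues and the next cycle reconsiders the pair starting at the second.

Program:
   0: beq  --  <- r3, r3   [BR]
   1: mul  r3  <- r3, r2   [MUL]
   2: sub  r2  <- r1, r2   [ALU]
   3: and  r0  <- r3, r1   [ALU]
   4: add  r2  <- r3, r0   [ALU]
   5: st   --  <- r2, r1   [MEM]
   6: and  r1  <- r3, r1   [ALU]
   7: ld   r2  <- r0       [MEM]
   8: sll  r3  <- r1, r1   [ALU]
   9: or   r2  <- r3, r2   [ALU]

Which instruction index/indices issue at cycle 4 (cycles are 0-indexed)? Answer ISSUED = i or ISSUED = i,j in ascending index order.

t=0 i0:beq ; no-port BR/MUL
t=1 i1,i2:mul/sub ; dual
t=2 i3:and ; RAW r0
t=3 i4:add ; RAW r2
t=4 i5,i6:st/and ; dual
t=5 i7,i8:ld/sll ; dual
t=6 i9:or ; tail

ISSUED = 5,6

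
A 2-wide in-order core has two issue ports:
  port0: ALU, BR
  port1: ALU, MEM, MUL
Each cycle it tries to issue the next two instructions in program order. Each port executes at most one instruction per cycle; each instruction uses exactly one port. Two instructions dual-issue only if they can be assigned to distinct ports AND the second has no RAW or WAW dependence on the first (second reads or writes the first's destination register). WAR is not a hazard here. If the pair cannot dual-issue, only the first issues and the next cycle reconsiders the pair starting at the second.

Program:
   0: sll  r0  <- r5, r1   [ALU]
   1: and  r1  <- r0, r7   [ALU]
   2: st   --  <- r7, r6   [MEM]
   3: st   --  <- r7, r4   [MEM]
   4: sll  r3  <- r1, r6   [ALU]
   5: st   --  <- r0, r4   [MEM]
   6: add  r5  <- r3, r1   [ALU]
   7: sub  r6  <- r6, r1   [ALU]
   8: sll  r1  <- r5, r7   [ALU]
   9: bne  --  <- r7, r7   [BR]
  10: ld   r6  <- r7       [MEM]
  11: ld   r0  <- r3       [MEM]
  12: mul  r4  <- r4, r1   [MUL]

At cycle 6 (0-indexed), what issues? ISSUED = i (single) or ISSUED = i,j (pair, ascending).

ISSUED = 11

  cy0 -> i0 (sll.ALU) RAW r0
  cy1 -> i1,i2 (and.ALU;st.MEM) 2-wide
  cy2 -> i3,i4 (st.MEM;sll.ALU) 2-wide
  cy3 -> i5,i6 (st.MEM;add.ALU) 2-wide
  cy4 -> i7,i8 (sub.ALU;sll.ALU) 2-wide
  cy5 -> i9,i10 (bne.BR;ld.MEM) 2-wide
  cy6 -> i11 (ld.MEM) no-port MEM/MUL
  cy7 -> i12 (mul.MUL) tail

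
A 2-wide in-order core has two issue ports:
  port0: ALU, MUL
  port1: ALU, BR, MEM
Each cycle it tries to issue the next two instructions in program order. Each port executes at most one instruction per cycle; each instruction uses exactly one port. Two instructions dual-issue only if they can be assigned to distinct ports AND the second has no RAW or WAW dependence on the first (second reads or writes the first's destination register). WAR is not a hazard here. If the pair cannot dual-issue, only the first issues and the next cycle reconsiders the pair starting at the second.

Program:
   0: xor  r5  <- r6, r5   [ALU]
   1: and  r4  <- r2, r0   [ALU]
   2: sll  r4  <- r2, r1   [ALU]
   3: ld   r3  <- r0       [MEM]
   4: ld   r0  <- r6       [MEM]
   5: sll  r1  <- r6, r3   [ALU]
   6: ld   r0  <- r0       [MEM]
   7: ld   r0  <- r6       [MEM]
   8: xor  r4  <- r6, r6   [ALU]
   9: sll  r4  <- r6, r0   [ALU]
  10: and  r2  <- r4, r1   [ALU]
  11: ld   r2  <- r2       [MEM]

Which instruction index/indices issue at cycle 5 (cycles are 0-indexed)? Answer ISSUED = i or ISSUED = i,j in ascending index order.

[0] i0,i1  xor.ALU/and.ALU  -- dual
[1] i2,i3  sll.ALU/ld.MEM  -- dual
[2] i4,i5  ld.MEM/sll.ALU  -- dual
[3] i6  ld.MEM  -- no-port MEM/MEM
[4] i7,i8  ld.MEM/xor.ALU  -- dual
[5] i9  sll.ALU  -- RAW r4
[6] i10  and.ALU  -- RAW+WAW r2
[7] i11  ld.MEM  -- tail

ISSUED = 9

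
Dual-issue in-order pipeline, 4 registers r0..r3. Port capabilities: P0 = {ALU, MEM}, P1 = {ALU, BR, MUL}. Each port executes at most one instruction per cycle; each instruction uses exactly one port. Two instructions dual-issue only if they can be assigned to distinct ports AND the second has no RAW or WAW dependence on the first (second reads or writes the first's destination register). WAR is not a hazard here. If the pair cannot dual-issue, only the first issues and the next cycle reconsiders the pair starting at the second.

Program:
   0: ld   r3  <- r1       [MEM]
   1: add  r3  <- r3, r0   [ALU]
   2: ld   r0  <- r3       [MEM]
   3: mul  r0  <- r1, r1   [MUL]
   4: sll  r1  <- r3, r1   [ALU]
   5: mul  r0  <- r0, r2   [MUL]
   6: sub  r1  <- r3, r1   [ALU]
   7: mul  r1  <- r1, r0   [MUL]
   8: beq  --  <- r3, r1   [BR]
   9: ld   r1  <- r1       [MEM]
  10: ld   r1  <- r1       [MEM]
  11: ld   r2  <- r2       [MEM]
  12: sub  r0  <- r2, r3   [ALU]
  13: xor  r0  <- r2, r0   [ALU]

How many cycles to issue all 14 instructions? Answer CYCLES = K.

t=0 i0:ld.MEM ; RAW+WAW r3
t=1 i1:add.ALU ; RAW r3
t=2 i2:ld.MEM ; WAW r0
t=3 i3,i4:mul.MUL+sll.ALU ; 2-wide
t=4 i5,i6:mul.MUL+sub.ALU ; 2-wide
t=5 i7:mul.MUL ; no-port MUL/BR
t=6 i8,i9:beq.BR+ld.MEM ; 2-wide
t=7 i10:ld.MEM ; no-port MEM/MEM
t=8 i11:ld.MEM ; RAW r2
t=9 i12:sub.ALU ; RAW+WAW r0
t=10 i13:xor.ALU ; tail

CYCLES = 11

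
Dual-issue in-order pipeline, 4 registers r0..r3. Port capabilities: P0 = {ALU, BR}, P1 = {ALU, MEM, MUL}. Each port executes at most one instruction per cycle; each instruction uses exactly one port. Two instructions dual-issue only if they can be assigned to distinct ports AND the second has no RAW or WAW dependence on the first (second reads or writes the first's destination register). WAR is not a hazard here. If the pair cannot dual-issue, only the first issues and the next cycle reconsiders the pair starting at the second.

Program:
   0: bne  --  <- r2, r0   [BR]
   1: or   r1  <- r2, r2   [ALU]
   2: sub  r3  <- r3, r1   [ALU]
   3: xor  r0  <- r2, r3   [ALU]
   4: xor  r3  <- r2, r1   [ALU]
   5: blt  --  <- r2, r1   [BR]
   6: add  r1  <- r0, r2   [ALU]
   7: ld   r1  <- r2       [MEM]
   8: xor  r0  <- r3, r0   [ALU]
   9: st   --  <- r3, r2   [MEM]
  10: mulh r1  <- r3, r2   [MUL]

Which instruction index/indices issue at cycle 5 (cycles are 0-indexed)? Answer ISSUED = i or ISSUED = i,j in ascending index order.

  cy0 -> i0&i1 (bne.BR/or.ALU) dual
  cy1 -> i2 (sub.ALU) RAW r3
  cy2 -> i3&i4 (xor.ALU/xor.ALU) dual
  cy3 -> i5&i6 (blt.BR/add.ALU) dual
  cy4 -> i7&i8 (ld.MEM/xor.ALU) dual
  cy5 -> i9 (st.MEM) no-port MEM/MUL
  cy6 -> i10 (mulh.MUL) tail

ISSUED = 9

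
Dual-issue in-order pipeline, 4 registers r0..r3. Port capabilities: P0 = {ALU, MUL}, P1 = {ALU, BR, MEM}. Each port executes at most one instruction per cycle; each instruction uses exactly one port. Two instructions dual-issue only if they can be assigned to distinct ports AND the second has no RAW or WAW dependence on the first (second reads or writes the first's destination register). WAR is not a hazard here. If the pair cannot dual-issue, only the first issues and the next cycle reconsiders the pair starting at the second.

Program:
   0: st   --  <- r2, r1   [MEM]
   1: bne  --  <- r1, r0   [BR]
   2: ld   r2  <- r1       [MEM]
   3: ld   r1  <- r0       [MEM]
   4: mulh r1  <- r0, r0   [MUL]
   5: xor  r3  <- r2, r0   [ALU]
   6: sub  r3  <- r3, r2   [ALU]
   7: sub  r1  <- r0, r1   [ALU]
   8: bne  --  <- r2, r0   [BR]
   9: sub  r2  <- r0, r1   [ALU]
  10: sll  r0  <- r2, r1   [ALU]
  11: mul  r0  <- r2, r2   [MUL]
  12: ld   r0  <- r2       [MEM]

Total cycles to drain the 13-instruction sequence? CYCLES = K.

#0 head=0: st i0 no-port MEM/BR
#1 head=1: bne i1 no-port BR/MEM
#2 head=2: ld i2 no-port MEM/MEM
#3 head=3: ld i3 WAW r1
#4 head=4: mulh xor i4&i5 dual
#5 head=6: sub sub i6&i7 dual
#6 head=8: bne sub i8&i9 dual
#7 head=10: sll i10 WAW r0
#8 head=11: mul i11 WAW r0
#9 head=12: ld i12 tail

CYCLES = 10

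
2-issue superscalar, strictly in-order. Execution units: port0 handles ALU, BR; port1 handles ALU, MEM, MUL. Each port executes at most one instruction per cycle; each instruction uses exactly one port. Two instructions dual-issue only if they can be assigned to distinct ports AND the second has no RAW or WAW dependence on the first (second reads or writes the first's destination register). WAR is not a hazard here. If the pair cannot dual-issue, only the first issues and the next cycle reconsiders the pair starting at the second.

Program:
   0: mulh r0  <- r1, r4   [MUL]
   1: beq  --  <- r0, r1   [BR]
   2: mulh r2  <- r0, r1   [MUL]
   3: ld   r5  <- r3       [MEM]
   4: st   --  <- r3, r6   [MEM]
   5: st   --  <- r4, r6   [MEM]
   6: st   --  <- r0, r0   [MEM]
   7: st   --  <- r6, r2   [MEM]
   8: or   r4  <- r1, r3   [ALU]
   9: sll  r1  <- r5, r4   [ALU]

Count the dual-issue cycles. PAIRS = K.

  cy0 -> i0 (mulh.MUL) RAW r0
  cy1 -> i1+i2 (beq.BR+mulh.MUL) pair
  cy2 -> i3 (ld.MEM) no-port MEM/MEM
  cy3 -> i4 (st.MEM) no-port MEM/MEM
  cy4 -> i5 (st.MEM) no-port MEM/MEM
  cy5 -> i6 (st.MEM) no-port MEM/MEM
  cy6 -> i7+i8 (st.MEM+or.ALU) pair
  cy7 -> i9 (sll.ALU) tail

PAIRS = 2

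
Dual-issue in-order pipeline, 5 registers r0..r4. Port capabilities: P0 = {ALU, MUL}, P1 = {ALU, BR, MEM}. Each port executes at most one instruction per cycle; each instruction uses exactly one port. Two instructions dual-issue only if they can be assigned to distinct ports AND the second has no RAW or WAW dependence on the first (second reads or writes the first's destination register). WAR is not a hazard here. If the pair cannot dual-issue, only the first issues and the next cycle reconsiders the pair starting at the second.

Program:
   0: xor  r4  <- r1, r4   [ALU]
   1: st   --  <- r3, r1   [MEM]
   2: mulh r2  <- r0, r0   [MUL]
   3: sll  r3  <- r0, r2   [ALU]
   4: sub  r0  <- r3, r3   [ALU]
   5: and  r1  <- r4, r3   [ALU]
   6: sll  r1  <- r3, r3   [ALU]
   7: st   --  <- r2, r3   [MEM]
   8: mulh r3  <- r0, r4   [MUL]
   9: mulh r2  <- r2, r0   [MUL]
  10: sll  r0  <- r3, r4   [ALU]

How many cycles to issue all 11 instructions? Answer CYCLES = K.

CYCLES = 7

0. xor.ALU/st.MEM @i0,i1  | pair
1. mulh.MUL @i2  | RAW r2
2. sll.ALU @i3  | RAW r3
3. sub.ALU/and.ALU @i4,i5  | pair
4. sll.ALU/st.MEM @i6,i7  | pair
5. mulh.MUL @i8  | no-port MUL/MUL
6. mulh.MUL/sll.ALU @i9,i10  | pair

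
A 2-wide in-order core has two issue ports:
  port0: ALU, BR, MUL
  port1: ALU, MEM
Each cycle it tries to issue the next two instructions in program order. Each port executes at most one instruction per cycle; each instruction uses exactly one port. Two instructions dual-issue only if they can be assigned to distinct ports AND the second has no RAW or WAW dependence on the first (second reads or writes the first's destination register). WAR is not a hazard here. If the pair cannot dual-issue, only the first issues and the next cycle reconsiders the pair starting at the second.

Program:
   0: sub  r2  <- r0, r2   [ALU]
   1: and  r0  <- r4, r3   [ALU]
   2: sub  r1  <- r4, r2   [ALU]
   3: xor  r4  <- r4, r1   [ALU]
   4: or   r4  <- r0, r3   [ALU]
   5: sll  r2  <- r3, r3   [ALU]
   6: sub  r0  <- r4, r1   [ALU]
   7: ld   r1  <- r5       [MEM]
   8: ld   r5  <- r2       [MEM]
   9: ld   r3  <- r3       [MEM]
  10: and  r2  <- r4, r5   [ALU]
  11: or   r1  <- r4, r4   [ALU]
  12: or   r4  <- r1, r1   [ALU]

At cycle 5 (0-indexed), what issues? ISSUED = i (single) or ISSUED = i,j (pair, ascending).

t=0 i0,i1:sub+and ; 2-wide
t=1 i2:sub ; RAW r1
t=2 i3:xor ; WAW r4
t=3 i4,i5:or+sll ; 2-wide
t=4 i6,i7:sub+ld ; 2-wide
t=5 i8:ld ; no-port MEM/MEM
t=6 i9,i10:ld+and ; 2-wide
t=7 i11:or ; RAW r1
t=8 i12:or ; tail

ISSUED = 8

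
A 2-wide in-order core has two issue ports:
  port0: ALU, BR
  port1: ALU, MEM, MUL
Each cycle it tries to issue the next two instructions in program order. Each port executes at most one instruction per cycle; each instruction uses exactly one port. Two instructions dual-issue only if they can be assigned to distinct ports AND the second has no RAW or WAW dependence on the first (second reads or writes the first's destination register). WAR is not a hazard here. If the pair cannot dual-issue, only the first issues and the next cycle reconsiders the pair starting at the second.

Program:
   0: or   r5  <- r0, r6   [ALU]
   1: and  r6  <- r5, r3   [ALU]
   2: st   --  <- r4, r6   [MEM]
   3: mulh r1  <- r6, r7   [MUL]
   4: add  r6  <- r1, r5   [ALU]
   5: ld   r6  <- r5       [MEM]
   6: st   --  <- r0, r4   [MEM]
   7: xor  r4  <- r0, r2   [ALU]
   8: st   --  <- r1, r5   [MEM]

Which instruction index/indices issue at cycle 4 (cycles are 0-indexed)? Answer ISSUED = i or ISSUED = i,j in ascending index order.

0. or.ALU @i0  | RAW r5
1. and.ALU @i1  | RAW r6
2. st.MEM @i2  | no-port MEM/MUL
3. mulh.MUL @i3  | RAW r1
4. add.ALU @i4  | WAW r6
5. ld.MEM @i5  | no-port MEM/MEM
6. st.MEM;xor.ALU @i6&i7  | 2-wide
7. st.MEM @i8  | tail

ISSUED = 4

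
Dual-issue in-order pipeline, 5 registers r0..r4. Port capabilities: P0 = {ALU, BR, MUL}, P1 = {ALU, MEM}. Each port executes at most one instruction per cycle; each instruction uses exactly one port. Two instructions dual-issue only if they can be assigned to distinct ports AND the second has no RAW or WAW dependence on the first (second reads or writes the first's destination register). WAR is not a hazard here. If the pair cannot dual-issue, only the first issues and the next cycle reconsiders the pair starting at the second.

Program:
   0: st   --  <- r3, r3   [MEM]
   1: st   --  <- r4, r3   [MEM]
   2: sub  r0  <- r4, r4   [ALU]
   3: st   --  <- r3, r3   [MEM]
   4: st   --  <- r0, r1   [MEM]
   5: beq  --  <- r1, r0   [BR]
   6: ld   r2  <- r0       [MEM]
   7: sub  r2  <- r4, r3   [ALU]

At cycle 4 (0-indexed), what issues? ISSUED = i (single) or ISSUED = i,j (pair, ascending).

ISSUED = 6

0. st.MEM @i0  | no-port MEM/MEM
1. st.MEM/sub.ALU @i1/i2  | dual
2. st.MEM @i3  | no-port MEM/MEM
3. st.MEM/beq.BR @i4/i5  | dual
4. ld.MEM @i6  | WAW r2
5. sub.ALU @i7  | tail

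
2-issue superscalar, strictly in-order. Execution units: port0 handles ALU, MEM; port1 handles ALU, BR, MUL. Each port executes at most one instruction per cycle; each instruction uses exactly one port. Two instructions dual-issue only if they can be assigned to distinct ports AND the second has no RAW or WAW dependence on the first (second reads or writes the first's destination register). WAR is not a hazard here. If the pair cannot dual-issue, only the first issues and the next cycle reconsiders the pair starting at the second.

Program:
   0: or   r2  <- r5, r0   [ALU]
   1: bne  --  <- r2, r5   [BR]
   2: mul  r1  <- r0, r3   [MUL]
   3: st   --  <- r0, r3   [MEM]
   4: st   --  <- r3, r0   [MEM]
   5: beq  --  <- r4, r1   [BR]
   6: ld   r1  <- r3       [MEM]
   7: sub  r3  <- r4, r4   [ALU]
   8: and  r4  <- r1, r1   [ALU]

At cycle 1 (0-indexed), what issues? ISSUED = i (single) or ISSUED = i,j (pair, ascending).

ISSUED = 1

#0 head=0: or.ALU i0 RAW r2
#1 head=1: bne.BR i1 no-port BR/MUL
#2 head=2: mul.MUL;st.MEM i2&i3 dual
#3 head=4: st.MEM;beq.BR i4&i5 dual
#4 head=6: ld.MEM;sub.ALU i6&i7 dual
#5 head=8: and.ALU i8 tail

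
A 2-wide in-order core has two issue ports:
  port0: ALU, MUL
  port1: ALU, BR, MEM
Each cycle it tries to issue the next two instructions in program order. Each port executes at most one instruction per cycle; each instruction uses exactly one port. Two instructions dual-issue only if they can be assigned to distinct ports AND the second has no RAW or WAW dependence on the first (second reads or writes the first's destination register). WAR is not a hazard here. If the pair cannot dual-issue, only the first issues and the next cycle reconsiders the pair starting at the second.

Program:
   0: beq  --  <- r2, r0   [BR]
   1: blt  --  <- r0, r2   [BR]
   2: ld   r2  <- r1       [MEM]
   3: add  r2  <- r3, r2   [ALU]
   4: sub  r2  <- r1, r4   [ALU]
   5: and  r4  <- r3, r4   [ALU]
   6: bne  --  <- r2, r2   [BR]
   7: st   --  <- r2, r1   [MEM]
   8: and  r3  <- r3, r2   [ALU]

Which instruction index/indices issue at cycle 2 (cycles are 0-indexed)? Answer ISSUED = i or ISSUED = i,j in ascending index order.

ISSUED = 2

0. beq @i0  | no-port BR/BR
1. blt @i1  | no-port BR/MEM
2. ld @i2  | RAW+WAW r2
3. add @i3  | WAW r2
4. sub and @i4,i5  | 2-wide
5. bne @i6  | no-port BR/MEM
6. st and @i7,i8  | 2-wide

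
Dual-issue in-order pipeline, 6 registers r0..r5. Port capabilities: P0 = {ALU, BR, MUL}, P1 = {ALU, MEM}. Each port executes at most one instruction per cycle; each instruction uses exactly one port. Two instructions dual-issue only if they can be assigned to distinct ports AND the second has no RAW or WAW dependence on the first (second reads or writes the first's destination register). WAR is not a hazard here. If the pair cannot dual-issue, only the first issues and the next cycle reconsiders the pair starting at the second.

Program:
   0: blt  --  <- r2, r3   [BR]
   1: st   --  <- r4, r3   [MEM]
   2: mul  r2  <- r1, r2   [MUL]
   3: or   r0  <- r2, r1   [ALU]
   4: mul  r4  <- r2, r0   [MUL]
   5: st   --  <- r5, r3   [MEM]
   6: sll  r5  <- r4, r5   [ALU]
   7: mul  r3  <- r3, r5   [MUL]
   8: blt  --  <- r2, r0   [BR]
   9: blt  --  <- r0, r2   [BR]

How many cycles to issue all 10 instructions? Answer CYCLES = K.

c0: i0,i1 blt.BR/st.MEM  dual
c1: i2 mul.MUL  RAW r2
c2: i3 or.ALU  RAW r0
c3: i4,i5 mul.MUL/st.MEM  dual
c4: i6 sll.ALU  RAW r5
c5: i7 mul.MUL  no-port MUL/BR
c6: i8 blt.BR  no-port BR/BR
c7: i9 blt.BR  tail

CYCLES = 8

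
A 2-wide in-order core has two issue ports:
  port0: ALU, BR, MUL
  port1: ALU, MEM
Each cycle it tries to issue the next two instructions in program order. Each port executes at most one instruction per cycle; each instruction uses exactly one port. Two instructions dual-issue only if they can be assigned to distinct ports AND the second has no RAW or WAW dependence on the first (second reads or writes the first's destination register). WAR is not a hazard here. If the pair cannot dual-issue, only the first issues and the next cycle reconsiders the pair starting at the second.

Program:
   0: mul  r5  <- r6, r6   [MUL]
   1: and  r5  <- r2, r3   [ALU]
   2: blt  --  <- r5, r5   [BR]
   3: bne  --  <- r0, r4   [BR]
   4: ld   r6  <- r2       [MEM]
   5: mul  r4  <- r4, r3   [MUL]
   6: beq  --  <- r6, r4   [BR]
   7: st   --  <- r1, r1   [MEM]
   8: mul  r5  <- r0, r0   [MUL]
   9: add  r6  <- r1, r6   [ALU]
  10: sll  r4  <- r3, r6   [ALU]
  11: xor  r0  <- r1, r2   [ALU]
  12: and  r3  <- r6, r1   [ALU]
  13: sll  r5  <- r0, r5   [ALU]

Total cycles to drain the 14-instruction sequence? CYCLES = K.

c0: i0 mul  WAW r5
c1: i1 and  RAW r5
c2: i2 blt  no-port BR/BR
c3: i3&i4 bne/ld  2-wide
c4: i5 mul  no-port MUL/BR
c5: i6&i7 beq/st  2-wide
c6: i8&i9 mul/add  2-wide
c7: i10&i11 sll/xor  2-wide
c8: i12&i13 and/sll  2-wide

CYCLES = 9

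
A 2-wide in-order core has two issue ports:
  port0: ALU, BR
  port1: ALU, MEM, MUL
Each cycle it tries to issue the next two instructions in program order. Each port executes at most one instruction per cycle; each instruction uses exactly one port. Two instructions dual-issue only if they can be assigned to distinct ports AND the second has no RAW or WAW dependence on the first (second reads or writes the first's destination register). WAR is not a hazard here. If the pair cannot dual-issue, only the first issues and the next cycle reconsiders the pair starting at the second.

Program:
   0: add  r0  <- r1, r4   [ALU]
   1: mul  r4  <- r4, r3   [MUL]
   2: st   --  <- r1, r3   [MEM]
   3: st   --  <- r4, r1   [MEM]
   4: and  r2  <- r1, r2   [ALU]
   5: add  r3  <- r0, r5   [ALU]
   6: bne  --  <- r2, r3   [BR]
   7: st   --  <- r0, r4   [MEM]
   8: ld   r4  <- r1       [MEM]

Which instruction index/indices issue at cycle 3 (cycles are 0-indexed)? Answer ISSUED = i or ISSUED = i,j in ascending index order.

ISSUED = 5

t=0 i0/i1:add/mul ; 2-wide
t=1 i2:st ; no-port MEM/MEM
t=2 i3/i4:st/and ; 2-wide
t=3 i5:add ; RAW r3
t=4 i6/i7:bne/st ; 2-wide
t=5 i8:ld ; tail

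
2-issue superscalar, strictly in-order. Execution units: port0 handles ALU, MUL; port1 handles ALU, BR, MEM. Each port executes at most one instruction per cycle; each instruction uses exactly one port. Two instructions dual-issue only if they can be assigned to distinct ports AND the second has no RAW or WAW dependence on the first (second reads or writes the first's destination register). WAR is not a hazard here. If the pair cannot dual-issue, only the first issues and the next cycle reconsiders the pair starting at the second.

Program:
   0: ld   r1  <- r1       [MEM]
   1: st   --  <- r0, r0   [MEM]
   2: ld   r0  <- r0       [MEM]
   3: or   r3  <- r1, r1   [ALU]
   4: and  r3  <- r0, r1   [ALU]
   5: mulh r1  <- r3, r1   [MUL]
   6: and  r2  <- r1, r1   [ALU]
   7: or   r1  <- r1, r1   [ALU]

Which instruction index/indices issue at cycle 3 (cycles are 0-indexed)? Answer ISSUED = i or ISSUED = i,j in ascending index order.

  cy0 -> i0 (ld) no-port MEM/MEM
  cy1 -> i1 (st) no-port MEM/MEM
  cy2 -> i2,i3 (ld+or) pair
  cy3 -> i4 (and) RAW r3
  cy4 -> i5 (mulh) RAW r1
  cy5 -> i6,i7 (and+or) pair

ISSUED = 4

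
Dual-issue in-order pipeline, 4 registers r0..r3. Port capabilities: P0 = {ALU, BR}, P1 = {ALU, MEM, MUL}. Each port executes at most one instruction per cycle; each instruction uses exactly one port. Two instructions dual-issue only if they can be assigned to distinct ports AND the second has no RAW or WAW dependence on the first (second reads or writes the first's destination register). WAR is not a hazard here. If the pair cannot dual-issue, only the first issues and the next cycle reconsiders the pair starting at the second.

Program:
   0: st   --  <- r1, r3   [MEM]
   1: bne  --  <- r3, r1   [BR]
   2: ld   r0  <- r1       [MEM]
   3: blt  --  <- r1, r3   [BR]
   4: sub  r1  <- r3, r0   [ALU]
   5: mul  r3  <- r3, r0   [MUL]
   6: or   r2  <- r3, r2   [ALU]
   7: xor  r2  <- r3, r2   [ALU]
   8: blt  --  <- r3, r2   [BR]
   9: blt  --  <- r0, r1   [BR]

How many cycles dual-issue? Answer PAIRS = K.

[0] i0&i1  st.MEM/bne.BR  -- dual
[1] i2&i3  ld.MEM/blt.BR  -- dual
[2] i4&i5  sub.ALU/mul.MUL  -- dual
[3] i6  or.ALU  -- RAW+WAW r2
[4] i7  xor.ALU  -- RAW r2
[5] i8  blt.BR  -- no-port BR/BR
[6] i9  blt.BR  -- tail

PAIRS = 3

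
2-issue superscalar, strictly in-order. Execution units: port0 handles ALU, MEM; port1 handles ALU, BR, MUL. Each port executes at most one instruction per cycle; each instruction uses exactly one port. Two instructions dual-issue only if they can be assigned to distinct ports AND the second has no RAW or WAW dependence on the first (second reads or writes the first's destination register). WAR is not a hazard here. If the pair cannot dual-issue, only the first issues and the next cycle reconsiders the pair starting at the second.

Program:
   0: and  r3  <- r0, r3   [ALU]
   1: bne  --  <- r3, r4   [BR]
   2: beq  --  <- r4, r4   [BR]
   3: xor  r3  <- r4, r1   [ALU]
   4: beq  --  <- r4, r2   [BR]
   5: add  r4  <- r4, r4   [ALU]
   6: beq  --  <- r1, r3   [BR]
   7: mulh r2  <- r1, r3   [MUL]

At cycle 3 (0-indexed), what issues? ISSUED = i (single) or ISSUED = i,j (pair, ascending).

ISSUED = 4,5

t=0 i0:and.ALU ; RAW r3
t=1 i1:bne.BR ; no-port BR/BR
t=2 i2,i3:beq.BR xor.ALU ; dual
t=3 i4,i5:beq.BR add.ALU ; dual
t=4 i6:beq.BR ; no-port BR/MUL
t=5 i7:mulh.MUL ; tail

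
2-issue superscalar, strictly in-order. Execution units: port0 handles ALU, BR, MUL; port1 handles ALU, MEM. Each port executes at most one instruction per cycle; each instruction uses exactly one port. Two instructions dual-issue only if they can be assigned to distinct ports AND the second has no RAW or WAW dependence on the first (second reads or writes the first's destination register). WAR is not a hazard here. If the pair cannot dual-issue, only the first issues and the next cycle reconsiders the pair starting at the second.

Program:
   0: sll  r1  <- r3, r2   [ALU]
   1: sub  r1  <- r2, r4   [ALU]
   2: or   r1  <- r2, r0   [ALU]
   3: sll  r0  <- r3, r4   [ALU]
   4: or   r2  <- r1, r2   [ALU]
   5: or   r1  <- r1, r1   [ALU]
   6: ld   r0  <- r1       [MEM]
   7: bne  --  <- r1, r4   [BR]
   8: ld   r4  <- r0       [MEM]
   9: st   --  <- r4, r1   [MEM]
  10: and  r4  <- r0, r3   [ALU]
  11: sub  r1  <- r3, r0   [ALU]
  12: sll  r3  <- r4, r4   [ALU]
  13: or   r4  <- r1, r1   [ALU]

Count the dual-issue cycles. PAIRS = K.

0. sll @i0  | WAW r1
1. sub @i1  | WAW r1
2. or/sll @i2&i3  | dual
3. or/or @i4&i5  | dual
4. ld/bne @i6&i7  | dual
5. ld @i8  | no-port MEM/MEM
6. st/and @i9&i10  | dual
7. sub/sll @i11&i12  | dual
8. or @i13  | tail

PAIRS = 5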